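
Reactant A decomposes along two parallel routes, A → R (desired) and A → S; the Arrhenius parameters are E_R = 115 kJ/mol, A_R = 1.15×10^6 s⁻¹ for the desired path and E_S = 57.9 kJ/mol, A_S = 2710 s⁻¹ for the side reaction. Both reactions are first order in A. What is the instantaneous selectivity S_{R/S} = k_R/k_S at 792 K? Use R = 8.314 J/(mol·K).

0.0727

k_R/k_S = (A_R/A_S)·exp[−(E_R−E_S)/(RT)] = (A_R/A_S)·exp[(E_S−E_R)/(RT)].
(E_S−E_R)/(RT) = (57.9−115)×10³/(8.314×792) = -57100/6585 = -8.672.
k_R/k_S = (1.15×10^6/2710)·exp(-8.672) = 424.4 × 1.714×10^-4 = 0.0727.
Since E_R > E_S, raising the temperature improves selectivity toward R.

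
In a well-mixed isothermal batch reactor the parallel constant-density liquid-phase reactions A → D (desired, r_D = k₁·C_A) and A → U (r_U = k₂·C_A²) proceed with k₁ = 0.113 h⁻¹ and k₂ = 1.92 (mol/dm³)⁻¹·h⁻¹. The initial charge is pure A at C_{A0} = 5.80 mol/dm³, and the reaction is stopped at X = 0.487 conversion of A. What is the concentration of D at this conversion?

0.0387 mol/dm³

C_A = C_{A0}(1−X) = 2.975 mol/dm³.
Along a PFR/batch, dC_D/dC_A = −r_D/(r_D+r_U) = −k₁/(k₁+k₂·C_A).
Integrating from C_{A0} to C_A: C_D = (0.113/1.92)·ln[(0.113+1.92·5.80)/(0.113+1.92·2.98)] = 0.05885·ln(11.25/5.826) = 0.03873 mol/dm³.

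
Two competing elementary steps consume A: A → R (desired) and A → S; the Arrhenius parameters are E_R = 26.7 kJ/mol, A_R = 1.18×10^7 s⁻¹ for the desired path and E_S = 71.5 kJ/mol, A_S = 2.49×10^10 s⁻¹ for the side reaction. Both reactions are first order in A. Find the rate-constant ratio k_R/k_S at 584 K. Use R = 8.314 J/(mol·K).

k_R/k_S = (A_R/A_S)·exp[−(E_R−E_S)/(RT)] = (A_R/A_S)·exp[(E_S−E_R)/(RT)].
(E_S−E_R)/(RT) = (71.5−26.7)×10³/(8.314×584) = 44800/4855 = 9.227.
k_R/k_S = (1.18×10^7/2.49×10^10)·exp(9.227) = 4.739×10^-4 × 10167 = 4.82.

4.82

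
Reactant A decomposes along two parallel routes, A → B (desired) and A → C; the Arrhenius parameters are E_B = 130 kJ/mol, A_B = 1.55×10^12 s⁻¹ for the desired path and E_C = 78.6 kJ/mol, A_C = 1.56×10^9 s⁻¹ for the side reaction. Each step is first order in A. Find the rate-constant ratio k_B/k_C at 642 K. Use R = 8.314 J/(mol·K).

0.0653

Since both paths have the same order in A, the concentration cancels and S_{B/C} = k_B/k_C = (A_B/A_C)·exp[(E_C−E_B)/(RT)].
(E_C−E_B)/(RT) = (78.6−130)×10³/(8.314×642) = -51400/5338 = -9.630.
k_B/k_C = (1.55×10^12/1.56×10^9)·exp(-9.630) = 993.6 × 6.574×10^-5 = 0.0653.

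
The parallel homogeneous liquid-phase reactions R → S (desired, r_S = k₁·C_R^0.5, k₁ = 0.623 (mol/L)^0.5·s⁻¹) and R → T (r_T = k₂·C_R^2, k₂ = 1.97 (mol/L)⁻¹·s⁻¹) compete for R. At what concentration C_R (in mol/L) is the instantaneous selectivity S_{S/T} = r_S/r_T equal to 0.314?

S_{S/T} = (k₁/k₂)·C_R^-1.5 ⇒ C_R = (S·k₂/k₁)^(1/(-1.5)).
= (0.314×1.97/0.623)^(-0.6667) = (0.9929)^(-0.6667) = 1.00 mol/L.

1.00 mol/L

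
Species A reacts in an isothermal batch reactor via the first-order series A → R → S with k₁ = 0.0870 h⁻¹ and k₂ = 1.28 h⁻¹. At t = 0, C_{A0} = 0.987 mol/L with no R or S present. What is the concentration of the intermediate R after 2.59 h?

0.0548 mol/L

For first-order series with pure A initially, C_R(t) = k₁C_{A0}/(k₂−k₁)·(e^(−k₁t) − e^(−k₂t)).
e^(−k₁t) = e^(−0.0870×2.59) = e^(−0.2253) = 0.7983; e^(−k₂t) = e^(−3.315) = 0.03633.
C_R = 0.0870×0.987/(1.28−0.0870) × (0.7983−0.03633) = 0.07198×0.7619 = 0.05484 mol/L.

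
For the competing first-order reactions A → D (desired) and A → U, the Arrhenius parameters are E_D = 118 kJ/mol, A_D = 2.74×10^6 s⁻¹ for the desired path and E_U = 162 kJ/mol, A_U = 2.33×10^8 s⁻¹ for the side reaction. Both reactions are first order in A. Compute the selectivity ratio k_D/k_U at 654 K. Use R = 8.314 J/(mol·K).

38.4

With equal orders, S_{D/U} = k_D/k_U = (A_D/A_U)·exp[(E_U−E_D)/(RT)].
(E_U−E_D)/(RT) = (162−118)×10³/(8.314×654) = 44000/5437 = 8.092.
k_D/k_U = (2.74×10^6/2.33×10^8)·exp(8.092) = 0.01176 × 3269 = 38.4.
Since E_D < E_U, lowering the temperature improves selectivity toward D.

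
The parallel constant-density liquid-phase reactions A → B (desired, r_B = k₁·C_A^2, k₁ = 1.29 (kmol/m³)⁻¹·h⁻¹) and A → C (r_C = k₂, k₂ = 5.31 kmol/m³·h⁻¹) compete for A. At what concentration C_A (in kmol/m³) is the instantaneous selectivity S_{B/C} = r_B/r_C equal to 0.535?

1.48 kmol/m³

S_{B/C} = (k₁/k₂)·C_A^2 ⇒ C_A = (S·k₂/k₁)^(0.5).
= (0.535×5.31/1.29)^(0.5) = (2.202)^(0.5) = 1.48 kmol/m³.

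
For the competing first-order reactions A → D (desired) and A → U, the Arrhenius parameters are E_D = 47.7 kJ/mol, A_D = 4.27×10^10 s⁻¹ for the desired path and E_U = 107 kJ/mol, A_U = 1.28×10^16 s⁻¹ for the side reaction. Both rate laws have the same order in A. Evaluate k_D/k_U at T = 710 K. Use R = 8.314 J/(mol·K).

0.0769

k_D/k_U = (A_D/A_U)·exp[−(E_D−E_U)/(RT)] = (A_D/A_U)·exp[(E_U−E_D)/(RT)].
(E_U−E_D)/(RT) = (107−47.7)×10³/(8.314×710) = 59300/5903 = 10.05.
k_D/k_U = (4.27×10^10/1.28×10^16)·exp(10.05) = 3.336×10^-6 × 23060 = 0.0769.
Since E_D < E_U, lowering the temperature improves selectivity toward D.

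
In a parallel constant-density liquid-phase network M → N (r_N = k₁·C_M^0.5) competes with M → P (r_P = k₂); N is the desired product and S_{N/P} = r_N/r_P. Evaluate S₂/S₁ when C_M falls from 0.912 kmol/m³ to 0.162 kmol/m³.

S_{N/P} = (k₁/k₂)·C_M^0.5, so S₂/S₁ = (C_{M,2}/C_{M,1})^0.5.
= (0.162/0.912)^0.5 = (0.1776)^0.5 = 0.421.
Selectivity toward N falls as C_M falls — high-concentration operation is favoured.

0.421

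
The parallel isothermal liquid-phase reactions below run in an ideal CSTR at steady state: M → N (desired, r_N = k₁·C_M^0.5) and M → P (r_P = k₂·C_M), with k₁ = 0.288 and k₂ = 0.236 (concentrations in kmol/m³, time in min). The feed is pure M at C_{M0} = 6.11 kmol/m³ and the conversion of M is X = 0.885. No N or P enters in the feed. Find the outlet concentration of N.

3.21 kmol/m³

Exit C_M = C_{M0}(1−X) = 6.11×0.115 = 0.7026 kmol/m³.
Rates in a CSTR are evaluated at the outlet concentration: r_N = 0.288×0.7026^0.5 = 0.2414, r_P = 0.236×0.7026 = 0.1658.
Fraction of consumed M going to N: r_N/(r_N+r_P) = 0.5928.
C_N = 0.5928·C_{M0}·X = 0.5928×6.11×0.885 = 3.21 kmol/m³.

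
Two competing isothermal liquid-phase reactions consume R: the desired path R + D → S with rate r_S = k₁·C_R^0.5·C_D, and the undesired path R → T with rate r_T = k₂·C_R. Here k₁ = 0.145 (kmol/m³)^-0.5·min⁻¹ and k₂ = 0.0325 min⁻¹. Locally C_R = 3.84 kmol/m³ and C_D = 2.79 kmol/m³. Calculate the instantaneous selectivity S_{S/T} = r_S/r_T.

6.35

S_{S/T} = r_S/r_T = (k₁·C_R^0.5·C_D)/(k₂·C_R) = (k₁/k₂)·C_R^-0.5·C_D.
= (0.145×3.840^0.5×2.790) / (0.0325×3.840) = 0.7928/0.1248 = 6.35.
The undesired path is higher order in R, so low C_R (CSTR or dilute feed) favours S.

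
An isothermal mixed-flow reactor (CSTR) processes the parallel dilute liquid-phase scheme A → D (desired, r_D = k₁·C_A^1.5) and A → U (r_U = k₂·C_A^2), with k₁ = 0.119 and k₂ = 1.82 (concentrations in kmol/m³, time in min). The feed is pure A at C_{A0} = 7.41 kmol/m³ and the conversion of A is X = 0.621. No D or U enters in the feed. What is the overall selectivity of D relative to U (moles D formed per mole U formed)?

Exit C_A = C_{A0}(1−X) = 7.41×0.379 = 2.808 kmol/m³.
A CSTR operates uniformly at the exit composition, giving r_D = 0.5601 and r_U = 14.35 (each k·C_A^n at C_A = 2.808).
Overall selectivity = C_D/C_U = r_Dτ/(r_Uτ) = r_D/r_U = 0.0390.

0.0390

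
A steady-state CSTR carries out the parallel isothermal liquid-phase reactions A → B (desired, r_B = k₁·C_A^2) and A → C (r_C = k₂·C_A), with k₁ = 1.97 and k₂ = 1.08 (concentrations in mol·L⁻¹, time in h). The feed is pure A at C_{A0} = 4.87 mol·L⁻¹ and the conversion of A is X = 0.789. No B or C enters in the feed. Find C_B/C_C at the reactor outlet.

1.87

Exit C_A = C_{A0}(1−X) = 4.87×0.211 = 1.028 mol·L⁻¹.
A CSTR operates uniformly at the exit composition, giving r_B = 2.080 and r_C = 1.110 (each k·C_A^n at C_A = 1.028).
Overall selectivity = C_B/C_C = r_Bτ/(r_Cτ) = r_B/r_C = 1.87.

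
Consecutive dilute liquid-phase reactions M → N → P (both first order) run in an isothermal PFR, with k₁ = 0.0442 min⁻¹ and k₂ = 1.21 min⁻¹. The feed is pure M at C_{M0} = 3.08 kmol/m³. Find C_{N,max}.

0.0992 kmol/m³

For a first-order series the maximum intermediate yield is C_{N,max}/C_{M0} = (k₁/k₂)^[k₂/(k₂−k₁)].
= (0.0442/1.21)^(1.21/(1.21−0.0442)) = (0.03653)^(1.038) = 0.03222.
C_{N,max} = 0.03222×3.08 = 0.0992 kmol/m³.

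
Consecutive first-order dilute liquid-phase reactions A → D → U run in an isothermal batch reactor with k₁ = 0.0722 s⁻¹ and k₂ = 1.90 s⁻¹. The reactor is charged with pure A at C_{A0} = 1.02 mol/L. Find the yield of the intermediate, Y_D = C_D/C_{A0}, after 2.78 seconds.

0.0321

For first-order series with pure A initially, C_D(t) = k₁C_{A0}/(k₂−k₁)·(e^(−k₁t) − e^(−k₂t)).
e^(−k₁t) = e^(−0.0722×2.78) = e^(−0.2007) = 0.8181; e^(−k₂t) = e^(−5.282) = 0.005082.
C_D = 0.0722×1.02/(1.90−0.0722) × (0.8181−0.005082) = 0.04029×0.8131 = 0.03276 mol/L.
Y_D = C_D/C_{A0} = 0.03276/1.02 = 0.0321.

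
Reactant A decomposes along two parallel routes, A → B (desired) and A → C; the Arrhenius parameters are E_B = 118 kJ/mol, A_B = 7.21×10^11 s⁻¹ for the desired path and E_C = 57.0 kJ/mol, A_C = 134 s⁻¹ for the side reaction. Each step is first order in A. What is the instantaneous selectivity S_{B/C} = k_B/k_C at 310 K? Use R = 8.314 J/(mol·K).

0.283

k_B/k_C = (A_B/A_C)·exp[−(E_B−E_C)/(RT)] = (A_B/A_C)·exp[(E_C−E_B)/(RT)].
(E_C−E_B)/(RT) = (57.0−118)×10³/(8.314×310) = -61000/2577 = -23.67.
k_B/k_C = (7.21×10^11/134)·exp(-23.67) = 5.381×10^9 × 5.263×10^-11 = 0.283.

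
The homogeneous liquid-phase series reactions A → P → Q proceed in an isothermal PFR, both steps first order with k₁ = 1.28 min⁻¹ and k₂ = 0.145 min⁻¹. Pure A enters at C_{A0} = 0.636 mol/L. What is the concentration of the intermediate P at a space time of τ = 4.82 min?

0.355 mol/L

For first-order series with pure A initially, C_P(τ) = k₁C_{A0}/(k₂−k₁)·(e^(−k₁τ) − e^(−k₂τ)).
e^(−k₁τ) = e^(−1.28×4.82) = e^(−6.170) = 0.002092; e^(−k₂τ) = e^(−0.6989) = 0.4971.
C_P = 1.28×0.636/(0.145−1.28) × (0.002092−0.4971) = (-0.7173)×(-0.4950) = 0.3551 mol/L.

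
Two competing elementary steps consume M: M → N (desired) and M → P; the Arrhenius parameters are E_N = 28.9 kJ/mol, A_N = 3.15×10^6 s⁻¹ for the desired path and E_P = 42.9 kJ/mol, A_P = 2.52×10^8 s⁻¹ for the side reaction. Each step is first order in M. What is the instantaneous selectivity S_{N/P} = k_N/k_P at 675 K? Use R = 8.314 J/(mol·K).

0.151

k_N/k_P = (A_N/A_P)·exp[−(E_N−E_P)/(RT)] = (A_N/A_P)·exp[(E_P−E_N)/(RT)].
(E_P−E_N)/(RT) = (42.9−28.9)×10³/(8.314×675) = 14000/5612 = 2.495.
k_N/k_P = (3.15×10^6/2.52×10^8)·exp(2.495) = 0.01250 × 12.12 = 0.151.
Since E_N < E_P, lowering the temperature improves selectivity toward N.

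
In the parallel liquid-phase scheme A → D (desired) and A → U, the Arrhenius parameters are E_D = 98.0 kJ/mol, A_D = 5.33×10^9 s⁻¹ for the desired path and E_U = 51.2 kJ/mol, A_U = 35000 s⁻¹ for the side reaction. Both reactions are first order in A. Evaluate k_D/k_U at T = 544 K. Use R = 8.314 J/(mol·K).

4.88

k_D/k_U = (A_D/A_U)·exp[−(E_D−E_U)/(RT)] = (A_D/A_U)·exp[(E_U−E_D)/(RT)].
(E_U−E_D)/(RT) = (51.2−98.0)×10³/(8.314×544) = -46800/4523 = -10.35.
k_D/k_U = (5.33×10^9/35000)·exp(-10.35) = 1.523×10^5 × 3.207×10^-5 = 4.88.
Since E_D > E_U, raising the temperature improves selectivity toward D.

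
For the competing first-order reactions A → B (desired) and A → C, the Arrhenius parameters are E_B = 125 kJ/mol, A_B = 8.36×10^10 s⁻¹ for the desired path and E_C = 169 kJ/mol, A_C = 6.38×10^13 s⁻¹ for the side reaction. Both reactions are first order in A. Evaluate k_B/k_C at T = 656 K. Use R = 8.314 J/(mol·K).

k_B/k_C = (A_B/A_C)·exp[−(E_B−E_C)/(RT)] = (A_B/A_C)·exp[(E_C−E_B)/(RT)].
(E_C−E_B)/(RT) = (169−125)×10³/(8.314×656) = 44000/5454 = 8.067.
k_B/k_C = (8.36×10^10/6.38×10^13)·exp(8.067) = 0.001310 × 3189 = 4.18.

4.18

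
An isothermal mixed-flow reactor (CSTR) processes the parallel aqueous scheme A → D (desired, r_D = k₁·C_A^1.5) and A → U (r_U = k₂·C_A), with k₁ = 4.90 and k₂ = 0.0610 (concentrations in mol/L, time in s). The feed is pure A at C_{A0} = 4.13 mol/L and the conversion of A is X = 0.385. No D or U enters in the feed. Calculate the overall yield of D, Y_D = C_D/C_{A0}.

Exit C_A = C_{A0}(1−X) = 4.13×0.615 = 2.540 mol/L.
In a CSTR the entire volume is at exit conditions, so r_D = 4.90×2.540^1.5 = 19.84 and r_U = 0.0610×2.540 = 0.1549.
Fraction of consumed A going to D: r_D/(r_D+r_U) = 0.9922.
C_D = 0.9922·C_{A0}·X = 0.9922×4.13×0.385 = 1.58 mol/L; Y_D = C_D/C_{A0} = 0.382.

0.382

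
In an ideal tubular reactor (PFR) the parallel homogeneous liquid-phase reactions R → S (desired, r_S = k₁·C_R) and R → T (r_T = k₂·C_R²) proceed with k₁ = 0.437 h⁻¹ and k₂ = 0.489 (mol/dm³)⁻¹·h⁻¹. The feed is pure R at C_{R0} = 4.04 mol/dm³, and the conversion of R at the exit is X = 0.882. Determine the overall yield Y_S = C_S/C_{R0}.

0.283

C_R = C_{R0}(1−X) = 0.4767 mol/dm³.
Along a PFR/batch, dC_S/dC_R = −r_S/(r_S+r_T) = −k₁/(k₁+k₂·C_R).
Integrating from C_{R0} to C_R: C_S = (0.437/0.489)·ln[(0.437+0.489·4.04)/(0.437+0.489·0.477)] = 0.8937·ln(2.413/0.6701) = 1.145 mol/dm³.
Y_S = C_S/C_{R0} = 1.145/4.04 = 0.283.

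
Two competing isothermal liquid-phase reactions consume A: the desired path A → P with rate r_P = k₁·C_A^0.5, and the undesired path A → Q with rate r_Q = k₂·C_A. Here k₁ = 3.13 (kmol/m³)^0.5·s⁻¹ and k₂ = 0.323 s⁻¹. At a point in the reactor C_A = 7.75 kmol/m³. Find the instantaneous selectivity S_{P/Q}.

S_{P/Q} = r_P/r_Q = (k₁·C_A^0.5)/(k₂·C_A) = (k₁/k₂)·C_A^-0.5.
= (3.13×7.750^0.5) / (0.323×7.750) = 8.714/2.503 = 3.48.
The undesired path is higher order in A, so low C_A (CSTR or dilute feed) favours P.

3.48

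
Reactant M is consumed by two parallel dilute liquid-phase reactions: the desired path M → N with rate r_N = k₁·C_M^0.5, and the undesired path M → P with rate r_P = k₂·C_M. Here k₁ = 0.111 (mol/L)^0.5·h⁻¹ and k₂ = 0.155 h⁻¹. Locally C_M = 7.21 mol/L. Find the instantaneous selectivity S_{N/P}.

S_{N/P} = r_N/r_P = (k₁·C_M^0.5)/(k₂·C_M) = (k₁/k₂)·C_M^-0.5.
= (0.111×7.210^0.5) / (0.155×7.210) = 0.2981/1.118 = 0.267.
The undesired path is higher order in M, so low C_M (CSTR or dilute feed) favours N.

0.267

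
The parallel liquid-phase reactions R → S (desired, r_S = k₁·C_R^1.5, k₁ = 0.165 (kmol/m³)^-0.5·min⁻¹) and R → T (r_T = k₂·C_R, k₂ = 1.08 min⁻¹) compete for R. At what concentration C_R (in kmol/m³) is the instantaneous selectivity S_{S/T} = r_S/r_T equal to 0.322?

S_{S/T} = (k₁/k₂)·C_R^0.5 ⇒ C_R = (S·k₂/k₁)^(2).
= (0.322×1.08/0.165)^(2) = (2.108)^(2) = 4.44 kmol/m³.

4.44 kmol/m³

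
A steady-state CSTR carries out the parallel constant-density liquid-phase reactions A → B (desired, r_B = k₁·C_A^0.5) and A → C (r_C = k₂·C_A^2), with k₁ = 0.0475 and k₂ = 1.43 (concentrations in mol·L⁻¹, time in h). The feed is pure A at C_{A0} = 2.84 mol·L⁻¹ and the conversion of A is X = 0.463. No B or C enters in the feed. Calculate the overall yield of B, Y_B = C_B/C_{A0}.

0.00802

Exit C_A = C_{A0}(1−X) = 2.84×0.537 = 1.525 mol·L⁻¹.
Rates in a CSTR are evaluated at the outlet concentration: r_B = 0.0475×1.525^0.5 = 0.05866, r_C = 1.43×1.525^2 = 3.326.
Fraction of consumed A going to B: r_B/(r_B+r_C) = 0.01733.
C_B = 0.01733·C_{A0}·X = 0.01733×2.84×0.463 = 0.0228 mol·L⁻¹; Y_B = C_B/C_{A0} = 0.00802.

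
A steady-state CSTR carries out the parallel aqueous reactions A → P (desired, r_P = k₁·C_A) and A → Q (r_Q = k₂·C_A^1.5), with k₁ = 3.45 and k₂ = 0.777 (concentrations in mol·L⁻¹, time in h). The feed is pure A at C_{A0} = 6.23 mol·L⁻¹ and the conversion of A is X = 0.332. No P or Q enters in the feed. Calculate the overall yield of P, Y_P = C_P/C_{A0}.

Exit C_A = C_{A0}(1−X) = 6.23×0.668 = 4.162 mol·L⁻¹.
Rates in a CSTR are evaluated at the outlet concentration: r_P = 3.45×4.162 = 14.36, r_Q = 0.777×4.162^1.5 = 6.597.
Fraction of consumed A going to P: r_P/(r_P+r_Q) = 0.6852.
C_P = 0.6852·C_{A0}·X = 0.6852×6.23×0.332 = 1.42 mol·L⁻¹; Y_P = C_P/C_{A0} = 0.227.

0.227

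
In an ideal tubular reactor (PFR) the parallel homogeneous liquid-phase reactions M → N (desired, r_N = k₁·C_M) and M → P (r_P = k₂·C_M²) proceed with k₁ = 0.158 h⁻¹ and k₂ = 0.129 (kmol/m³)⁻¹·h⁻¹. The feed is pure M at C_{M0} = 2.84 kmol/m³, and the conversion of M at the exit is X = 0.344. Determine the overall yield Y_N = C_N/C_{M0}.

C_M = C_{M0}(1−X) = 1.863 kmol/m³.
Along a PFR/batch, dC_N/dC_M = −r_N/(r_N+r_P) = −k₁/(k₁+k₂·C_M).
Integrating from C_{M0} to C_M: C_N = (0.158/0.129)·ln[(0.158+0.129·2.84)/(0.158+0.129·1.86)] = 1.225·ln(0.5244/0.3983) = 0.3367 kmol/m³.
Y_N = C_N/C_{M0} = 0.3367/2.84 = 0.119.

0.119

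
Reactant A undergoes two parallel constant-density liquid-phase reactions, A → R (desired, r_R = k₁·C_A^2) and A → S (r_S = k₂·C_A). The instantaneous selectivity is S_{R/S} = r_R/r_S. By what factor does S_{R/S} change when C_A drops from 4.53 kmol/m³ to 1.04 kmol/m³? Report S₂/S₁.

0.230

S_{R/S} = (k₁/k₂)·C_A, so S₂/S₁ = (C_{A,2}/C_{A,1}).
= 1.04/4.53 = 0.230.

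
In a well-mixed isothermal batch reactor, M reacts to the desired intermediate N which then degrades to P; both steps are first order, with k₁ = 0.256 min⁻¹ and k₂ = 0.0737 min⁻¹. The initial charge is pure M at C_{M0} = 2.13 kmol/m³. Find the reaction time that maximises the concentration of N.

6.83 min

The intermediate peaks when r₁ = r₂, i.e. k₁e^(−k₁t) = k₂e^(−k₂t), giving t_opt = ln(k₂/k₁)/(k₂−k₁).
= ln(0.0737/0.256)/(0.0737−0.256) = ln(0.2879)/-0.1823 = -1.245/-0.1823 = 6.83 min.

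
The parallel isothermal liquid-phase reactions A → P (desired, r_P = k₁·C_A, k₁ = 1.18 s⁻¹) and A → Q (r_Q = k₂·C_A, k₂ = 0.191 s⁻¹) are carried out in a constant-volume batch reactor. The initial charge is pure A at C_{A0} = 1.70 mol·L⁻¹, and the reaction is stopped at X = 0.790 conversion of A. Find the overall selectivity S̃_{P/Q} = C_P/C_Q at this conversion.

6.18

C_A = C_{A0}(1−X) = 0.3570 mol·L⁻¹.
Both paths are first order in A, so the instantaneous fraction to P is constant: dC_P/d(−C_A) = k₁/(k₁+k₂) = 0.8607.
C_P = 0.8607·(C_{A0}−C_A) = 0.8607×1.343 = 1.16 mol·L⁻¹.
C_Q = (C_{A0}−C_A)−C_P = 0.1871 mol·L⁻¹; S̃_{P/Q} = 1.156/0.1871 = 6.18.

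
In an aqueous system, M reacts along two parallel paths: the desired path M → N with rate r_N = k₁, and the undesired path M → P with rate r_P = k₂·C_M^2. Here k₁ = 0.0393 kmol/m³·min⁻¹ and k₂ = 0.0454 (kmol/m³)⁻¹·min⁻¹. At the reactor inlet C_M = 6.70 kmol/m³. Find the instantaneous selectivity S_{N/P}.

0.0193

S_{N/P} = r_N/r_P = (k₁)/(k₂·C_M^2) = (k₁/k₂)·C_M^-2.
= (0.0393) / (0.0454×6.700^2) = 0.03930/2.038 = 0.0193.
The undesired path is higher order in M, so low C_M (CSTR or dilute feed) favours N.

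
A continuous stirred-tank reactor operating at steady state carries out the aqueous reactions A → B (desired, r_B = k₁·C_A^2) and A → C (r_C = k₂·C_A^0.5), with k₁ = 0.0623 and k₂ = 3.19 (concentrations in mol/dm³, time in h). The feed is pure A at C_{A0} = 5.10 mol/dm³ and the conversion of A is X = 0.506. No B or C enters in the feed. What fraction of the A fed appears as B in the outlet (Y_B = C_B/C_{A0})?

Exit C_A = C_{A0}(1−X) = 5.10×0.494 = 2.519 mol/dm³.
A CSTR operates uniformly at the exit composition, giving r_B = 0.3954 and r_C = 5.063 (each k·C_A^n at C_A = 2.519).
Fraction of consumed A going to B: r_B/(r_B+r_C) = 0.07244.
C_B = 0.07244·C_{A0}·X = 0.07244×5.10×0.506 = 0.187 mol/dm³; Y_B = C_B/C_{A0} = 0.0367.

0.0367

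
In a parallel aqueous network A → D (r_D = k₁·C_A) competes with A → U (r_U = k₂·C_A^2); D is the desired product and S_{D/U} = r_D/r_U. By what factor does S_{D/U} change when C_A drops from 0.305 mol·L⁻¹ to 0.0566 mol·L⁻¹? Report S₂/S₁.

5.39

S_{D/U} = (k₁/k₂)·C_A⁻¹, so S₂/S₁ = (C_{A,2}/C_{A,1})⁻¹.
= 0.305/0.0566 = 5.39.
Selectivity toward D rises as C_A falls — low-concentration operation is favoured.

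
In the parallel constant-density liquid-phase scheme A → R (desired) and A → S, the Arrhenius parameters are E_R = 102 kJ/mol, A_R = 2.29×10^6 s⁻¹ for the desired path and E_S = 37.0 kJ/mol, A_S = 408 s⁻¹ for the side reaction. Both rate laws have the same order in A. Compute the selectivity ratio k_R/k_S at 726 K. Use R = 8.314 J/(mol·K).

k_R/k_S = (A_R/A_S)·exp[−(E_R−E_S)/(RT)] = (A_R/A_S)·exp[(E_S−E_R)/(RT)].
(E_S−E_R)/(RT) = (37.0−102)×10³/(8.314×726) = -65000/6036 = -10.77.
k_R/k_S = (2.29×10^6/408)·exp(-10.77) = 5613 × 2.105×10^-5 = 0.118.

0.118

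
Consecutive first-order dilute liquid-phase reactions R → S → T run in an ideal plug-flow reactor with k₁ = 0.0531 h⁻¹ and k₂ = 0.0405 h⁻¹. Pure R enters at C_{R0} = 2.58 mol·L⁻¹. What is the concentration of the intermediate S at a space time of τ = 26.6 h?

The intermediate concentration in a first-order A→B→C sequence is C_S = k₁C_{R0}(e^(−k₁τ) − e^(−k₂τ))/(k₂−k₁).
e^(−k₁τ) = e^(−0.0531×26.6) = e^(−1.412) = 0.2435; e^(−k₂τ) = e^(−1.077) = 0.3405.
C_S = 0.0531×2.58/(0.0405−0.0531) × (0.2435−0.3405) = (-10.87)×(-0.09697) = 1.054 mol·L⁻¹.

1.05 mol·L⁻¹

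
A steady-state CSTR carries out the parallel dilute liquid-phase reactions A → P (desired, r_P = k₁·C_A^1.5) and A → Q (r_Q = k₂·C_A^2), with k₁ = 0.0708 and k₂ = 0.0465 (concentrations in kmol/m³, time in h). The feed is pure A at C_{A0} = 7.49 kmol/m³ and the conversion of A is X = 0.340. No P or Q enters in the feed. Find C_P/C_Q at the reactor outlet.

Exit C_A = C_{A0}(1−X) = 7.49×0.660 = 4.943 kmol/m³.
Rates in a CSTR are evaluated at the outlet concentration: r_P = 0.0708×4.943^1.5 = 0.7782, r_Q = 0.0465×4.943^2 = 1.136.
Overall selectivity = C_P/C_Q = r_Pτ/(r_Qτ) = r_P/r_Q = 0.685.

0.685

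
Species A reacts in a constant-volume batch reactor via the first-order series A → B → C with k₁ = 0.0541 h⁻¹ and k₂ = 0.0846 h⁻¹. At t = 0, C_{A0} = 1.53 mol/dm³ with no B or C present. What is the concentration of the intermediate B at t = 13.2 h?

0.440 mol/dm³

For first-order series with pure A initially, C_B(t) = k₁C_{A0}/(k₂−k₁)·(e^(−k₁t) − e^(−k₂t)).
e^(−k₁t) = e^(−0.0541×13.2) = e^(−0.7141) = 0.4896; e^(−k₂t) = e^(−1.117) = 0.3274.
C_B = 0.0541×1.53/(0.0846−0.0541) × (0.4896−0.3274) = 2.714×0.1623 = 0.4404 mol/dm³.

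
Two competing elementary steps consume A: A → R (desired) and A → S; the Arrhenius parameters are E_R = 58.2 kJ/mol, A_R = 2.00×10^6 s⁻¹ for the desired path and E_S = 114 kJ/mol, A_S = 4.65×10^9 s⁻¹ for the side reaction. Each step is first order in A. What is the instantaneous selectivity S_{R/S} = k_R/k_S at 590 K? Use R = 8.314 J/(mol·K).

With equal orders, S_{R/S} = k_R/k_S = (A_R/A_S)·exp[(E_S−E_R)/(RT)].
(E_S−E_R)/(RT) = (114−58.2)×10³/(8.314×590) = 55800/4905 = 11.38.
k_R/k_S = (2.00×10^6/4.65×10^9)·exp(11.38) = 4.301×10^-4 × 87164 = 37.5.
Since E_R < E_S, lowering the temperature improves selectivity toward R.

37.5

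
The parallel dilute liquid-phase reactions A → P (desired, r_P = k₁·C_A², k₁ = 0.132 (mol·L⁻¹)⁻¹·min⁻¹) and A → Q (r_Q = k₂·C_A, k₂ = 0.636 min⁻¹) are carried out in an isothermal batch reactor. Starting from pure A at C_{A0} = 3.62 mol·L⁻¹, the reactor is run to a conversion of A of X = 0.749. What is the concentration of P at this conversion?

0.844 mol·L⁻¹

C_A = C_{A0}(1−X) = 0.9086 mol·L⁻¹.
Along a PFR/batch, dC_Q/dC_A = −r_Q/(r_P+r_Q) = −k₂/(k₂+k₁·C_A).
Integrating from C_{A0} to C_A: C_Q = (0.636/0.132)·ln[(0.636+0.132·3.62)/(0.636+0.132·0.909)] = 4.818·ln(1.114/0.7559) = 1.868 mol·L⁻¹.
Then C_P = (C_{A0}−C_A) − C_Q = 2.711 − 1.868 = 0.8438 mol·L⁻¹.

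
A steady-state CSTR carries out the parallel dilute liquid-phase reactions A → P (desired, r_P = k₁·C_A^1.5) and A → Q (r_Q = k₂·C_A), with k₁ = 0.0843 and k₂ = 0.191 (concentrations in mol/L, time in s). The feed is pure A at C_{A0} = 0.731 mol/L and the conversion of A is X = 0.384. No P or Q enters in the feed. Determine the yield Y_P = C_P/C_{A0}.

0.0877

Exit C_A = C_{A0}(1−X) = 0.731×0.616 = 0.4503 mol/L.
Rates in a CSTR are evaluated at the outlet concentration: r_P = 0.0843×0.4503^1.5 = 0.02547, r_Q = 0.191×0.4503 = 0.08601.
Fraction of consumed A going to P: r_P/(r_P+r_Q) = 0.2285.
C_P = 0.2285·C_{A0}·X = 0.2285×0.731×0.384 = 0.0641 mol/L; Y_P = C_P/C_{A0} = 0.0877.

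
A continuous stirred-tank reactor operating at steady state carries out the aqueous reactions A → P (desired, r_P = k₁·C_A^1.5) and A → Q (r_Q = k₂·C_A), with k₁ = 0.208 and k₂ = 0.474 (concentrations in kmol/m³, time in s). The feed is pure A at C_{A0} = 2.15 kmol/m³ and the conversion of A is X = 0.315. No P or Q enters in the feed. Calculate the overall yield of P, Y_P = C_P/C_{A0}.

Exit C_A = C_{A0}(1−X) = 2.15×0.685 = 1.473 kmol/m³.
In a CSTR the entire volume is at exit conditions, so r_P = 0.208×1.473^1.5 = 0.3718 and r_Q = 0.474×1.473 = 0.6981.
Fraction of consumed A going to P: r_P/(r_P+r_Q) = 0.3475.
C_P = 0.3475·C_{A0}·X = 0.3475×2.15×0.315 = 0.235 kmol/m³; Y_P = C_P/C_{A0} = 0.109.

0.109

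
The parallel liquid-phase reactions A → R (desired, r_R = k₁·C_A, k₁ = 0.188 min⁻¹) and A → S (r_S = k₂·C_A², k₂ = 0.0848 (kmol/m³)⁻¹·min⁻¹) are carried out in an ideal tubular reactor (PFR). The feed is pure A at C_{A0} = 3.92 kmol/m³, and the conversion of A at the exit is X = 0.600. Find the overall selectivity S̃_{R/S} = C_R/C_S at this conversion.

C_A = C_{A0}(1−X) = 1.568 kmol/m³.
Along a PFR/batch, dC_R/dC_A = −r_R/(r_R+r_S) = −k₁/(k₁+k₂·C_A).
Integrating from C_{A0} to C_A: C_R = (0.188/0.0848)·ln[(0.188+0.0848·3.92)/(0.188+0.0848·1.57)] = 2.217·ln(0.5204/0.3210) = 1.071 kmol/m³.
C_S = (C_{A0}−C_A)−C_R = 1.281 kmol/m³; S̃_{R/S} = 1.071/1.281 = 0.837.

0.837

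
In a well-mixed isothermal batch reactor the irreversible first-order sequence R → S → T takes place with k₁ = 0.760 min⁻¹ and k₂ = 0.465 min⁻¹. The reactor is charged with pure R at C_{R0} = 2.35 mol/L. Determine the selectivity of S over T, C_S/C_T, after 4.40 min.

Solving the coupled first-order balances gives C_S(t) = [k₁/(k₂−k₁)]·C_{R0}·(e^(−k₁t) − e^(−k₂t)).
e^(−k₁t) = e^(−0.760×4.40) = e^(−3.344) = 0.03530; e^(−k₂t) = e^(−2.046) = 0.1293.
C_S = 0.760×2.35/(0.465−0.760) × (0.03530−0.1293) = (-6.054)×(-0.09396) = 0.5688 mol/L.
C_R = C_{R0}e^(−k₁t) = 0.08294 mol/L, so C_T = C_{R0}−C_R−C_S = 1.698 mol/L; C_S/C_T = 0.335.

0.335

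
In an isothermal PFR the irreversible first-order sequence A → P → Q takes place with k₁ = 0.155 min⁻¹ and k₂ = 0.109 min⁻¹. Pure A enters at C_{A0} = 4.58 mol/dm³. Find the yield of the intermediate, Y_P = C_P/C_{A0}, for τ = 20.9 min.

0.213

Solving the coupled first-order balances gives C_P(τ) = [k₁/(k₂−k₁)]·C_{A0}·(e^(−k₁τ) − e^(−k₂τ)).
e^(−k₁τ) = e^(−0.155×20.9) = e^(−3.239) = 0.03918; e^(−k₂τ) = e^(−2.278) = 0.1025.
C_P = 0.155×4.58/(0.109−0.155) × (0.03918−0.1025) = (-15.43)×(-0.06330) = 0.9768 mol/dm³.
Y_P = C_P/C_{A0} = 0.9768/4.58 = 0.213.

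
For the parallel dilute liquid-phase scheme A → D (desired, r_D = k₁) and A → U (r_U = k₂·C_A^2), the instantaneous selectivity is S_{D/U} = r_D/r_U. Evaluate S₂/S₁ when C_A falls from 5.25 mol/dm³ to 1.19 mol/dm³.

S_{D/U} = (k₁/k₂)·C_A^-2, so S₂/S₁ = (C_{A,2}/C_{A,1})^-2.
= (1.19/5.25)^(-2) = (0.2267)^(-2) = 19.5.
Selectivity toward D rises as C_A falls — low-concentration operation is favoured.

19.5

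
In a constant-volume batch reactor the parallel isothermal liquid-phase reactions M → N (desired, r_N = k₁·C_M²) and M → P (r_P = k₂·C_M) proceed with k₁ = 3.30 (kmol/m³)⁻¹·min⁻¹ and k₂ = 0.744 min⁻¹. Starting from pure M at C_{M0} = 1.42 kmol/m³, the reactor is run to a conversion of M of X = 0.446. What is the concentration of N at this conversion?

C_M = C_{M0}(1−X) = 0.7867 kmol/m³.
Along a PFR/batch, dC_P/dC_M = −r_P/(r_N+r_P) = −k₂/(k₂+k₁·C_M).
Integrating from C_{M0} to C_M: C_P = (0.744/3.30)·ln[(0.744+3.30·1.42)/(0.744+3.30·0.787)] = 0.2255·ln(5.430/3.340) = 0.1096 kmol/m³.
Then C_N = (C_{M0}−C_M) − C_P = 0.6333 − 0.1096 = 0.5238 kmol/m³.

0.524 kmol/m³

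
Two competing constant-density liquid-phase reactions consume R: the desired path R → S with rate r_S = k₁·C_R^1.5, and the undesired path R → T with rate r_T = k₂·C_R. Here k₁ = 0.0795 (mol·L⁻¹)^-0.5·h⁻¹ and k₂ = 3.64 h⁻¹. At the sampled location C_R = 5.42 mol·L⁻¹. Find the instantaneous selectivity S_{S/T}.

S_{S/T} = r_S/r_T = (k₁·C_R^1.5)/(k₂·C_R) = (k₁/k₂)·C_R^0.5.
= (0.0795×5.420^1.5) / (3.64×5.420) = 1.003/19.73 = 0.0508.

0.0508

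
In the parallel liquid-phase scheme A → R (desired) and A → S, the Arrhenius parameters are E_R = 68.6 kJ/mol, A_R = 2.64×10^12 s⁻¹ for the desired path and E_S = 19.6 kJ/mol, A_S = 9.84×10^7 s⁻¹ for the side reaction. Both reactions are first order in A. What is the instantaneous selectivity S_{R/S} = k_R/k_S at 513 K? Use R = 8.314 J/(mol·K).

Since both paths have the same order in A, the concentration cancels and S_{R/S} = k_R/k_S = (A_R/A_S)·exp[(E_S−E_R)/(RT)].
(E_S−E_R)/(RT) = (19.6−68.6)×10³/(8.314×513) = -49000/4265 = -11.49.
k_R/k_S = (2.64×10^12/9.84×10^7)·exp(-11.49) = 26829 × 1.025×10^-5 = 0.275.

0.275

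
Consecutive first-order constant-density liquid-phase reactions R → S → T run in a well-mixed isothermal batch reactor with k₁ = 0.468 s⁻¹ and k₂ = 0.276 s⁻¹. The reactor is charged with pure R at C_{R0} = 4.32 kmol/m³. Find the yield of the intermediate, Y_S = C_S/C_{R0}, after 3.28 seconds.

Solving the coupled first-order balances gives C_S(t) = [k₁/(k₂−k₁)]·C_{R0}·(e^(−k₁t) − e^(−k₂t)).
e^(−k₁t) = e^(−0.468×3.28) = e^(−1.535) = 0.2154; e^(−k₂t) = e^(−0.9053) = 0.4044.
C_S = 0.468×4.32/(0.276−0.468) × (0.2154−0.4044) = (-10.53)×(-0.1890) = 1.990 kmol/m³.
Y_S = C_S/C_{R0} = 1.990/4.32 = 0.461.

0.461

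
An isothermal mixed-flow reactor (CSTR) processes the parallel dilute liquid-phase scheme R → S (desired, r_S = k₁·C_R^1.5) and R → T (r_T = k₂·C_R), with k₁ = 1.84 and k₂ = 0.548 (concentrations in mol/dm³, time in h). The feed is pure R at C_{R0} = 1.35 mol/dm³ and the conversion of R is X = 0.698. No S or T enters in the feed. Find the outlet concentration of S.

0.643 mol/dm³

Exit C_R = C_{R0}(1−X) = 1.35×0.302 = 0.4077 mol/dm³.
A CSTR operates uniformly at the exit composition, giving r_S = 0.4790 and r_T = 0.2234 (each k·C_R^n at C_R = 0.4077).
Fraction of consumed R going to S: r_S/(r_S+r_T) = 0.6819.
C_S = 0.6819·C_{R0}·X = 0.6819×1.35×0.698 = 0.643 mol/dm³.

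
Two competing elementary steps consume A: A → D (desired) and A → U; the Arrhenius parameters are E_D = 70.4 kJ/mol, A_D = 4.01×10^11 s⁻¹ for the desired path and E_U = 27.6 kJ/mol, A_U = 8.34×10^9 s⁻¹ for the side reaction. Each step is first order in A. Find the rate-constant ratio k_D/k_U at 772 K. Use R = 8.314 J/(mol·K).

k_D/k_U = (A_D/A_U)·exp[−(E_D−E_U)/(RT)] = (A_D/A_U)·exp[(E_U−E_D)/(RT)].
(E_U−E_D)/(RT) = (27.6−70.4)×10³/(8.314×772) = -42800/6418 = -6.668.
k_D/k_U = (4.01×10^11/8.34×10^9)·exp(-6.668) = 48.08 × 0.001271 = 0.0611.
Since E_D > E_U, raising the temperature improves selectivity toward D.

0.0611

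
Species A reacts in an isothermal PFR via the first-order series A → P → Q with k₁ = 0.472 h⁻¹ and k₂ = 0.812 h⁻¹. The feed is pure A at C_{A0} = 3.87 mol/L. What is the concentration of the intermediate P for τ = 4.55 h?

0.494 mol/L

Solving the coupled first-order balances gives C_P(τ) = [k₁/(k₂−k₁)]·C_{A0}·(e^(−k₁τ) − e^(−k₂τ)).
e^(−k₁τ) = e^(−0.472×4.55) = e^(−2.148) = 0.1168; e^(−k₂τ) = e^(−3.695) = 0.02486.
C_P = 0.472×3.87/(0.812−0.472) × (0.1168−0.02486) = 5.372×0.09191 = 0.4938 mol/L.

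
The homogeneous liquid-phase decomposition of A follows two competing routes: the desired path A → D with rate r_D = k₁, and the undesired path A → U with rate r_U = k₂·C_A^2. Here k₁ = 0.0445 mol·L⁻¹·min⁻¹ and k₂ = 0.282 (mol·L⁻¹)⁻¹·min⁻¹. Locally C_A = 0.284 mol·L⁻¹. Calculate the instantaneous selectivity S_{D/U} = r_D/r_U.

1.96

S_{D/U} = r_D/r_U = (k₁)/(k₂·C_A^2) = (k₁/k₂)·C_A^-2.
= (0.0445) / (0.282×0.2840^2) = 0.04450/0.02274 = 1.96.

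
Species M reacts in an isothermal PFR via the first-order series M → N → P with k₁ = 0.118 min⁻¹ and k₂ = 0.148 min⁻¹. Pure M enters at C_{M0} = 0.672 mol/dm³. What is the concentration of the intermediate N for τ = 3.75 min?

The intermediate concentration in a first-order A→B→C sequence is C_N = k₁C_{M0}(e^(−k₁τ) − e^(−k₂τ))/(k₂−k₁).
e^(−k₁τ) = e^(−0.118×3.75) = e^(−0.4425) = 0.6424; e^(−k₂τ) = e^(−0.5550) = 0.5741.
C_N = 0.118×0.672/(0.148−0.118) × (0.6424−0.5741) = 2.643×0.06836 = 0.1807 mol/dm³.

0.181 mol/dm³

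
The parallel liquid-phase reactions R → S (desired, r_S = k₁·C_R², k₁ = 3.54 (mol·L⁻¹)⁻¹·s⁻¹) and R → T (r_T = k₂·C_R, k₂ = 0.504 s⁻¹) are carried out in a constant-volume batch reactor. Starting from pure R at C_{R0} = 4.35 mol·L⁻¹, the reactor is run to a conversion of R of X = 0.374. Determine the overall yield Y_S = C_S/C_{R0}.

C_R = C_{R0}(1−X) = 2.723 mol·L⁻¹.
Along a PFR/batch, dC_T/dC_R = −r_T/(r_S+r_T) = −k₂/(k₂+k₁·C_R).
Integrating from C_{R0} to C_R: C_T = (0.504/3.54)·ln[(0.504+3.54·4.35)/(0.504+3.54·2.72)] = 0.1424·ln(15.90/10.14) = 0.06402 mol·L⁻¹.
Then C_S = (C_{R0}−C_R) − C_T = 1.627 − 0.06402 = 1.563 mol·L⁻¹.
Y_S = C_S/C_{R0} = 1.563/4.35 = 0.359.

0.359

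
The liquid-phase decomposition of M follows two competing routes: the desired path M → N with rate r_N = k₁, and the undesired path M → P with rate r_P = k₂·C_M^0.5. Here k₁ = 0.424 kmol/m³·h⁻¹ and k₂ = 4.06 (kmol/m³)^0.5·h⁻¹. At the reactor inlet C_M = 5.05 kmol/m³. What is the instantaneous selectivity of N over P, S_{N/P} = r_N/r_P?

S_{N/P} = r_N/r_P = (k₁)/(k₂·C_M^0.5) = (k₁/k₂)·C_M^-0.5.
= (0.424) / (4.06×5.050^0.5) = 0.4240/9.124 = 0.0465.

0.0465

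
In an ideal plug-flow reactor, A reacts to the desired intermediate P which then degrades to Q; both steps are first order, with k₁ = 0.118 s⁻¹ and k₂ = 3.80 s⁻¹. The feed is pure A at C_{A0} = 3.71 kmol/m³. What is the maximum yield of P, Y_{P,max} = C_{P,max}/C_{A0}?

For a first-order series the maximum intermediate yield is C_{P,max}/C_{A0} = (k₁/k₂)^[k₂/(k₂−k₁)].
= (0.118/3.80)^(3.80/(3.80−0.118)) = (0.03105)^(1.032) = 0.02778.

0.0278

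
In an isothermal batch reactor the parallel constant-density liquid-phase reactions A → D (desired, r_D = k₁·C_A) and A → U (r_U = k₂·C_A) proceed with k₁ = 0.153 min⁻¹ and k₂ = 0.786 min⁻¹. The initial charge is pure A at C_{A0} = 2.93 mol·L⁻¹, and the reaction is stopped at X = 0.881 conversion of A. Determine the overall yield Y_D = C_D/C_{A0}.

0.144

C_A = C_{A0}(1−X) = 0.3487 mol·L⁻¹.
Both paths are first order in A, so the instantaneous fraction to D is constant: dC_D/d(−C_A) = k₁/(k₁+k₂) = 0.1629.
C_D = 0.1629·(C_{A0}−C_A) = 0.1629×2.581 = 0.421 mol·L⁻¹.
Y_D = C_D/C_{A0} = 0.4206/2.93 = 0.144.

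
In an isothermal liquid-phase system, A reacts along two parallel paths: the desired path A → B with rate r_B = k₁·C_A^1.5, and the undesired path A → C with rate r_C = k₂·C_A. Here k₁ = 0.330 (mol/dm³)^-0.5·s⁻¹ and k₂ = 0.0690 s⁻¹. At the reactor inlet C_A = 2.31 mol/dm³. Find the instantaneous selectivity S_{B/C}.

S_{B/C} = r_B/r_C = (k₁·C_A^1.5)/(k₂·C_A) = (k₁/k₂)·C_A^0.5.
= (0.330×2.310^1.5) / (0.0690×2.310) = 1.159/0.1594 = 7.27.

7.27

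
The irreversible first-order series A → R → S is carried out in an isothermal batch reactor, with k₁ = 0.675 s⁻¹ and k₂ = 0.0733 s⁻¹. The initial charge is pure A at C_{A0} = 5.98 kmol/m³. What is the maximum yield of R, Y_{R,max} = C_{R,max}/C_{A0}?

0.763

Evaluating C_R at t_opt = ln(k₂/k₁)/(k₂−k₁) gives C_{R,max}/C_{A0} = (k₁/k₂)^[k₂/(k₂−k₁)].
= (0.675/0.0733)^(0.0733/(0.0733−0.675)) = (9.209)^(-0.1218) = 0.7630.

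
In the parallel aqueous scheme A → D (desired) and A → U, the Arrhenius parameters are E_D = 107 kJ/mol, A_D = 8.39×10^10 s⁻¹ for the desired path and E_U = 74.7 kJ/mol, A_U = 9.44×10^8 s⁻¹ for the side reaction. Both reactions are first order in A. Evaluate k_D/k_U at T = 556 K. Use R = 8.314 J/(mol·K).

With equal orders, S_{D/U} = k_D/k_U = (A_D/A_U)·exp[(E_U−E_D)/(RT)].
(E_U−E_D)/(RT) = (74.7−107)×10³/(8.314×556) = -32300/4623 = -6.987.
k_D/k_U = (8.39×10^10/9.44×10^8)·exp(-6.987) = 88.88 × 9.234×10^-4 = 0.0821.
Since E_D > E_U, raising the temperature improves selectivity toward D.

0.0821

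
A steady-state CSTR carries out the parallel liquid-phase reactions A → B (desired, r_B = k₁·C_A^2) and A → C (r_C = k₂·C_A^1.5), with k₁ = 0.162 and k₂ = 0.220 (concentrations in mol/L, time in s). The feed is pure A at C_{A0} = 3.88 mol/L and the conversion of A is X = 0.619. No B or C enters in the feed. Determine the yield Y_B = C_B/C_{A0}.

0.292

Exit C_A = C_{A0}(1−X) = 3.88×0.381 = 1.478 mol/L.
In a CSTR the entire volume is at exit conditions, so r_B = 0.162×1.478^2 = 0.3540 and r_C = 0.220×1.478^1.5 = 0.3954.
Fraction of consumed A going to B: r_B/(r_B+r_C) = 0.4724.
C_B = 0.4724·C_{A0}·X = 0.4724×3.88×0.619 = 1.13 mol/L; Y_B = C_B/C_{A0} = 0.292.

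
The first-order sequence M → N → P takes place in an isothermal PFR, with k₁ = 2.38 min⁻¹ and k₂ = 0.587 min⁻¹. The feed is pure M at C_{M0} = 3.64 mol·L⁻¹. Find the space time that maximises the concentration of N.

Setting dC_N/dτ = 0 gives τ_opt = ln(k₂/k₁)/(k₂−k₁).
= ln(0.587/2.38)/(0.587−2.38) = ln(0.2466)/-1.793 = -1.400/-1.793 = 0.781 min.

0.781 min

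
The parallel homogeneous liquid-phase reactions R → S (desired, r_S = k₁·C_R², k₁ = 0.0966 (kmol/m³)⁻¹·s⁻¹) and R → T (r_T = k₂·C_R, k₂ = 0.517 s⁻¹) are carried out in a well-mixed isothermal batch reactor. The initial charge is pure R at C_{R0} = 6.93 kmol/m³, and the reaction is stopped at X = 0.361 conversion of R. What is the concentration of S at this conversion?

C_R = C_{R0}(1−X) = 4.428 kmol/m³.
Along a PFR/batch, dC_T/dC_R = −r_T/(r_S+r_T) = −k₂/(k₂+k₁·C_R).
Integrating from C_{R0} to C_R: C_T = (0.517/0.0966)·ln[(0.517+0.0966·6.93)/(0.517+0.0966·4.43)] = 5.352·ln(1.186/0.9448) = 1.219 kmol/m³.
Then C_S = (C_{R0}−C_R) − C_T = 2.502 − 1.219 = 1.283 kmol/m³.

1.28 kmol/m³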